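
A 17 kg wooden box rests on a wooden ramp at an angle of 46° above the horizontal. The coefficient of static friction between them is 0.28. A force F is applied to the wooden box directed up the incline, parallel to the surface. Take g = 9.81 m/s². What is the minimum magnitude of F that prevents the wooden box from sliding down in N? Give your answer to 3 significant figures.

The normal force is N = mg cos 46° = 115.848 N. With F at its minimum the wooden box is on the verge of sliding down, so static friction is at its maximum μ_s N = 0.28 × 115.848 = 32.437 N and acts up the slope.
Equilibrium along the incline: F + μ_s N = mg sin 46°, so F = 119.964 − 32.437 = 87.527 N.

87.5 N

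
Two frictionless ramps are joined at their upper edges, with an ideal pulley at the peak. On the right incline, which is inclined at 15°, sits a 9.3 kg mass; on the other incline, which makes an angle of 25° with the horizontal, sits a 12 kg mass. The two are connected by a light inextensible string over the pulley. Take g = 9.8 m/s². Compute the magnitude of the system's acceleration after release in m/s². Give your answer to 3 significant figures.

Resolve each weight along its own incline: the 9.3 kg mass has component 9.3 × 9.8 × sin 15° = 23.589 N down its slope, and the 12 kg mass has 12 × 9.8 × sin 25° = 49.700 N down its slope.
The 12 kg side's 49.700 N exceeds the other side's 23.589 N, so that mass slides down and the 9.3 kg mass slides up. Taking that direction as positive, Newton's second law for the whole system gives 49.700 − 23.589 = (9.3 + 12) a, so a = 26.111 / 21.3 = 1.2259 m/s².

1.23 m/s²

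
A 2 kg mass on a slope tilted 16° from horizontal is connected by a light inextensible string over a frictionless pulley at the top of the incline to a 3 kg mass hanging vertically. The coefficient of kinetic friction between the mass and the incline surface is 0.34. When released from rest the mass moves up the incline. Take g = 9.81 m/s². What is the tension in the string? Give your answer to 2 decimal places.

18.86 N

For the mass on the incline: the weight component along the slope is m₁g sin 16° = 2 × 9.81 × 0.2756 = 5.407 N and the normal force is N = m₁g cos 16° = 18.860 N.
Kinetic friction opposes the mass's motion up the incline: f = μN = 0.34 × 18.860 = 6.412 N acting down the slope.
Newton's second law for the mass (up-slope positive): T − 5.407 − 6.412 = 2 a. For the hanging mass (downward positive): 3 × 9.81 − T = 3 a.
Adding the two equations eliminates T: 17.611 = 5 a, so a = 3.5222 m/s².
Then from the hanging mass's equation, T = 3 × (9.81 − 3.5222) = 18.863 N.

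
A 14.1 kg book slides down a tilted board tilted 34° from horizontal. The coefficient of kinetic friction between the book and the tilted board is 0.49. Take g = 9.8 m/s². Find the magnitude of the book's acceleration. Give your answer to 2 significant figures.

1.5 m/s²

Resolving the weight along the incline: the component pulling the book down the slope is mg sin 34° = 14.1 × 9.8 × 0.5592 = 77.270 N, and the normal force is N = mg cos 34° = 14.1 × 9.8 × 0.8290 = 114.551 N.
Kinetic friction acts up the slope with magnitude f = μN = 0.49 × 114.551 = 56.130 N.
Net force along the incline is 77.270 − 56.130 = 21.140 N, so a = 21.140 / 14.1 = 1.4993 m/s².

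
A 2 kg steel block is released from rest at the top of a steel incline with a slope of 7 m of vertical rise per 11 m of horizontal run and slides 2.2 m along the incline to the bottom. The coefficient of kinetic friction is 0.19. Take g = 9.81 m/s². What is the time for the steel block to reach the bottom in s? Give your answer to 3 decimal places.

1.091 s

The weight component along the incline is mg sin 32.47° = 10.533 N and the normal force is N = mg cos 32.47° = 16.553 N.
Friction up the slope is f = μN = 0.19 × 16.553 = 3.145 N, so the net downslope force is 10.533 − 3.145 = 7.388 N and a = 7.388 / 2 = 3.6940 m/s².
Starting from rest, L = ½at², so t = √(2L/a) = √(2 × 2.2 / 3.6940) = 1.0914 s.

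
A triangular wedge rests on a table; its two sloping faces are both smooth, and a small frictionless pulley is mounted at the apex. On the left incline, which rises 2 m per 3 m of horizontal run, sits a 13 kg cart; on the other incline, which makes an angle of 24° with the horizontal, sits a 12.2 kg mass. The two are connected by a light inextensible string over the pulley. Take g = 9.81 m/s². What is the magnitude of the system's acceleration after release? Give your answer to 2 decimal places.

Resolve each weight along its own incline: the 13 kg mass has component 13 × 9.81 × sin 33.69° = 70.741 N down its slope, and the 12.2 kg mass has 12.2 × 9.81 × sin 24° = 48.679 N down its slope.
The 13 kg side's 70.741 N exceeds the other side's 48.679 N, so that mass slides down and the 12.2 kg mass slides up. Taking that direction as positive, Newton's second law for the whole system gives 70.741 − 48.679 = (13 + 12.2) a, so a = 22.062 / 25.2 = 0.8755 m/s².

0.88 m/s²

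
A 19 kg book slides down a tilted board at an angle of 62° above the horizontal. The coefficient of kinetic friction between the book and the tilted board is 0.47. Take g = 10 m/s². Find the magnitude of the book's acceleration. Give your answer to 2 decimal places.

6.62 m/s²

Resolving the weight along the incline: the component pulling the book down the slope is mg sin 62° = 19 × 10 × 0.8829 = 167.751 N, and the normal force is N = mg cos 62° = 19 × 10 × 0.4695 = 89.205 N.
Kinetic friction acts up the slope with magnitude f = μN = 0.47 × 89.205 = 41.926 N.
Net force along the incline is 167.751 − 41.926 = 125.825 N, so a = 125.825 / 19 = 6.6224 m/s².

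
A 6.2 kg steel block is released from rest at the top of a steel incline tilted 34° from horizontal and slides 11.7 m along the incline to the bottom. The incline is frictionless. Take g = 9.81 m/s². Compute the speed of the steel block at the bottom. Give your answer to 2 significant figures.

11 m/s

The weight component along the incline is mg sin 34° = 34.011 N and the normal force is N = mg cos 34° = 50.424 N.
With no friction, a = g sin 34° = 5.4857 m/s².
Starting from rest over a distance of 11.7 m, v² = 2aL = 2 × 5.4857 × 11.7 = 128.3654, so v = 11.3298 m/s.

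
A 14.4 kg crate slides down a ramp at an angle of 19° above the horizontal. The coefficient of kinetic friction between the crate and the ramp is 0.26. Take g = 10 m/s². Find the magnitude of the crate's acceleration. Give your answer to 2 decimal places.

Resolving the weight along the incline: the component pulling the crate down the slope is mg sin 19° = 14.4 × 10 × 0.3256 = 46.886 N, and the normal force is N = mg cos 19° = 14.4 × 10 × 0.9455 = 136.152 N.
Kinetic friction acts up the slope with magnitude f = μN = 0.26 × 136.152 = 35.400 N.
Net force along the incline is 46.886 − 35.400 = 11.486 N, so a = 11.486 / 14.4 = 0.7976 m/s².

0.80 m/s²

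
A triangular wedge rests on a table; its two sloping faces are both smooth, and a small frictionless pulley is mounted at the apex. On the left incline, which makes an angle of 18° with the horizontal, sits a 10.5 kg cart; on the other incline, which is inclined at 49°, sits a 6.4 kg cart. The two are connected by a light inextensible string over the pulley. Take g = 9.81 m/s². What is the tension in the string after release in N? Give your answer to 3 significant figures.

Resolve each weight along its own incline: the 10.5 kg mass has component 10.5 × 9.81 × sin 18° = 31.830 N down its slope, and the 6.4 kg mass has 6.4 × 9.81 × sin 49° = 47.384 N down its slope.
The 6.4 kg side's 47.384 N exceeds the other side's 31.830 N, so that mass slides down and the 10.5 kg mass slides up. Taking that direction as positive, Newton's second law for the whole system gives 47.384 − 31.830 = (10.5 + 6.4) a, so a = 15.554 / 16.9 = 0.9204 m/s².
For the 10.5 kg mass (up-slope positive): T − 31.830 = 10.5 × 0.9204, so T = 41.494 N.

41.5 N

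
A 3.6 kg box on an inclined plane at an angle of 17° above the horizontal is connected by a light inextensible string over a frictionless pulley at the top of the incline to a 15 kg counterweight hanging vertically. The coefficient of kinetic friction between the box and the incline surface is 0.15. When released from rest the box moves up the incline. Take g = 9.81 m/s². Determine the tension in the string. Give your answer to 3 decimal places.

For the box on the incline: the weight component along the slope is m₁g sin 17° = 3.6 × 9.81 × 0.2924 = 10.326 N and the normal force is N = m₁g cos 17° = 33.773 N.
Kinetic friction opposes the box's motion up the incline: f = μN = 0.15 × 33.773 = 5.066 N acting down the slope.
Newton's second law for the box (up-slope positive): T − 10.326 − 5.066 = 3.6 a. For the hanging counterweight (downward positive): 15 × 9.81 − T = 15 a.
Adding the two equations eliminates T: 131.758 = 18.6 a, so a = 7.0838 m/s².
Then from the hanging counterweight's equation, T = 15 × (9.81 − 7.0838) = 40.893 N.

40.893 N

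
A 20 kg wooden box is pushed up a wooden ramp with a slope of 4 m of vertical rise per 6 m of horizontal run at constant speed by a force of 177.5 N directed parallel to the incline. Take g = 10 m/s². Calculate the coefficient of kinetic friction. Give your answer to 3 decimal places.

At constant speed ΣF = 0 along the incline. The applied 177.5 N acts up the slope; the weight component mg sin 33.69° = 110.940 N and kinetic friction μN both act down the slope.
So 177.5 = 110.940 + μ × 166.410, giving μ = (177.5 − 110.940) / 166.410 = 0.4000.

0.400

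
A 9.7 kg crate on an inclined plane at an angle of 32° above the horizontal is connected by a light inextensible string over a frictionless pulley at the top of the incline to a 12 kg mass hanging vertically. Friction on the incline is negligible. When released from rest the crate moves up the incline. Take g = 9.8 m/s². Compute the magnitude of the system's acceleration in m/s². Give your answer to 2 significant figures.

3.1 m/s²

For the crate on the incline: the weight component along the slope is m₁g sin 32° = 9.7 × 9.8 × 0.5299 = 50.372 N and the normal force is N = m₁g cos 32° = 80.615 N.
Newton's second law for the crate (up-slope positive): T − 50.372 = 9.7 a. For the hanging mass (downward positive): 12 × 9.8 − T = 12 a.
Adding the two equations eliminates T: 67.228 = 21.7 a, so a = 3.0981 m/s².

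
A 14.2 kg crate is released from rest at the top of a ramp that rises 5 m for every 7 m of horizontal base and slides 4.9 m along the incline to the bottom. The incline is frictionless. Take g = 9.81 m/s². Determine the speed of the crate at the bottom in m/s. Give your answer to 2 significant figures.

7.5 m/s

The weight component along the incline is mg sin 35.54° = 80.968 N and the normal force is N = mg cos 35.54° = 113.355 N.
With no friction, a = g sin 35.54° = 5.7019 m/s².
Starting from rest over a distance of 4.9 m, v² = 2aL = 2 × 5.7019 × 4.9 = 55.8786, so v = 7.4752 m/s.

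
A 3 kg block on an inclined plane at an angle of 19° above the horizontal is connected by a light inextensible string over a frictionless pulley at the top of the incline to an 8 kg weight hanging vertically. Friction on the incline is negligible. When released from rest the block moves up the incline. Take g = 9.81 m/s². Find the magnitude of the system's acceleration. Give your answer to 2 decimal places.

For the block on the incline: the weight component along the slope is m₁g sin 19° = 3 × 9.81 × 0.3256 = 9.582 N and the normal force is N = m₁g cos 19° = 27.827 N.
Newton's second law for the block (up-slope positive): T − 9.582 = 3 a. For the hanging weight (downward positive): 8 × 9.81 − T = 8 a.
Adding the two equations eliminates T: 68.898 = 11 a, so a = 6.2635 m/s².

6.26 m/s²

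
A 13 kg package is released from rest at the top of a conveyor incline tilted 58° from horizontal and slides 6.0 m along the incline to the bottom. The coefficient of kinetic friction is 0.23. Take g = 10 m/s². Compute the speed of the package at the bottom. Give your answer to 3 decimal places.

The weight component along the incline is mg sin 58° = 110.246 N and the normal force is N = mg cos 58° = 68.890 N.
Friction up the slope is f = μN = 0.23 × 68.890 = 15.845 N, so the net downslope force is 110.246 − 15.845 = 94.401 N and a = 94.401 / 13 = 7.2616 m/s².
Starting from rest over a distance of 6.0 m, v² = 2aL = 2 × 7.2616 × 6.0 = 87.1392, so v = 9.3348 m/s.

9.335 m/s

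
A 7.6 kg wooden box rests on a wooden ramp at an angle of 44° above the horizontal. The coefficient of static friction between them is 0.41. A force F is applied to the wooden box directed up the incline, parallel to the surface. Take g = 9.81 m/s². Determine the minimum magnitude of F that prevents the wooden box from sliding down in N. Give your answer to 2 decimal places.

29.80 N

The normal force is N = mg cos 44° = 53.631 N. With F at its minimum the wooden box is on the verge of sliding down, so static friction is at its maximum μ_s N = 0.41 × 53.631 = 21.989 N and acts up the slope.
Equilibrium along the incline: F + μ_s N = mg sin 44°, so F = 51.791 − 21.989 = 29.802 N.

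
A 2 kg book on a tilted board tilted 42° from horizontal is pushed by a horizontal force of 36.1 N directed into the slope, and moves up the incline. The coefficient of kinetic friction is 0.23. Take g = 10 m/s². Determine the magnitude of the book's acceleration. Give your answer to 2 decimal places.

2.24 m/s²

The horizontal push has components F cos 42° = 36.1 × 0.7431 = 26.826 N up the incline and F sin 42° = 36.1 × 0.6691 = 24.155 N pressing into the surface.
The normal force is therefore N = mg cos 42° + F sin 42° = 14.862 + 24.155 = 39.017 N, and kinetic friction down the slope is μN = 0.23 × 39.017 = 8.974 N.
Along the incline: F cos 42° − mg sin 42° − μN = ma, so 26.826 − 13.382 − 8.974 = 2 a, giving a = 2.2350 m/s².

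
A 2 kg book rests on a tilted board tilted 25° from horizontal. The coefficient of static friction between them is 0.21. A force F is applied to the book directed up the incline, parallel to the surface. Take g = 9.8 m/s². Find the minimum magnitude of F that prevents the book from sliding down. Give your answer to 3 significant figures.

4.55 N

The normal force is N = mg cos 25° = 17.764 N. With F at its minimum the book is on the verge of sliding down, so static friction is at its maximum μ_s N = 0.21 × 17.764 = 3.730 N and acts up the slope.
Equilibrium along the incline: F + μ_s N = mg sin 25°, so F = 8.283 − 3.730 = 4.553 N.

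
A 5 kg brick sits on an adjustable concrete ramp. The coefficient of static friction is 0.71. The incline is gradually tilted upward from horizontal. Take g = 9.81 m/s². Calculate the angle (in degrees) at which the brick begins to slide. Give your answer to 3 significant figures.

35.4°

At the threshold of sliding, static friction is at its maximum μ_s N and exactly balances the weight component along the incline: mg sin θ = μ_s mg cos θ.
Hence tan θ = μ_s = 0.71, so θ = arctan(0.71) = 35.3748°.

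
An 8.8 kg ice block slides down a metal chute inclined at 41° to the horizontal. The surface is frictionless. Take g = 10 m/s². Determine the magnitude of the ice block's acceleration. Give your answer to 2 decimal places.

6.56 m/s²

Resolving the weight along the incline: the component pulling the ice block down the slope is mg sin 41° = 8.8 × 10 × 0.6561 = 57.737 N, and the normal force is N = mg cos 41° = 8.8 × 10 × 0.7547 = 66.414 N.
With no friction the net force along the incline is 57.737 N, so a = g sin 41° = 57.737 / 8.8 = 6.5610 m/s².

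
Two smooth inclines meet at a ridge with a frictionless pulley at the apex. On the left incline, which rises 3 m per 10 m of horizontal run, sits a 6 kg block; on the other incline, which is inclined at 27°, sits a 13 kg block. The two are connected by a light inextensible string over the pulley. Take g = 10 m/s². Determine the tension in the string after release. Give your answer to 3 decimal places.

Resolve each weight along its own incline: the 6 kg mass has component 6 × 10 × sin 16.70° = 17.241 N down its slope, and the 13 kg mass has 13 × 10 × sin 27° = 59.019 N down its slope.
The 13 kg side's 59.019 N exceeds the other side's 17.241 N, so that mass slides down and the 6 kg mass slides up. Taking that direction as positive, Newton's second law for the whole system gives 59.019 − 17.241 = (6 + 13) a, so a = 41.778 / 19 = 2.1988 m/s².
For the 6 kg mass (up-slope positive): T − 17.241 = 6 × 2.1988, so T = 30.434 N.

30.434 N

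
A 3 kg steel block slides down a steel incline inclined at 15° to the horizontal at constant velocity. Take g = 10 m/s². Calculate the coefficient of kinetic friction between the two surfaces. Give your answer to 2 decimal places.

At constant velocity the net force along the incline is zero: mg sin 15° = μ mg cos 15°.
So μ = tan 15° = 0.2588 / 0.9659 = 0.2679.

0.27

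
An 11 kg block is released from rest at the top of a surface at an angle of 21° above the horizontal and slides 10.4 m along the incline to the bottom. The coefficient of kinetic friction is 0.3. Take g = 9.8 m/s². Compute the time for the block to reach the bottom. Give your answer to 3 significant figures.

5.21 s

The weight component along the incline is mg sin 21° = 38.632 N and the normal force is N = mg cos 21° = 100.640 N.
Friction up the slope is f = μN = 0.3 × 100.640 = 30.192 N, so the net downslope force is 38.632 − 30.192 = 8.440 N and a = 8.440 / 11 = 0.7673 m/s².
Starting from rest, L = ½at², so t = √(2L/a) = √(2 × 10.4 / 0.7673) = 5.2065 s.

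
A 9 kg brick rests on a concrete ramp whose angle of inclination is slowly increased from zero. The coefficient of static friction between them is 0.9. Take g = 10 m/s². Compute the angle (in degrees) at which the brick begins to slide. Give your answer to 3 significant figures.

42.0°

At the threshold of sliding, static friction is at its maximum μ_s N and exactly balances the weight component along the incline: mg sin θ = μ_s mg cos θ.
Hence tan θ = μ_s = 0.9, so θ = arctan(0.9) = 41.9872°.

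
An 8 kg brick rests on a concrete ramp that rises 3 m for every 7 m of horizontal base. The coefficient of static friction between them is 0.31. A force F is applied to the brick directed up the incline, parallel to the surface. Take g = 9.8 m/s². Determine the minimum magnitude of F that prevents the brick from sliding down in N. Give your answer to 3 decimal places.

8.544 N

The normal force is N = mg cos 23.20° = 72.061 N. With F at its minimum the brick is on the verge of sliding down, so static friction is at its maximum μ_s N = 0.31 × 72.061 = 22.339 N and acts up the slope.
Equilibrium along the incline: F + μ_s N = mg sin 23.20°, so F = 30.883 − 22.339 = 8.544 N.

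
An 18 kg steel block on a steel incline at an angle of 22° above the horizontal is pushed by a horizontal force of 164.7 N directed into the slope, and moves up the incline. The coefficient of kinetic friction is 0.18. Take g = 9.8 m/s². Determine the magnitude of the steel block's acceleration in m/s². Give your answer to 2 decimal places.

The horizontal push has components F cos 22° = 164.7 × 0.9272 = 152.710 N up the incline and F sin 22° = 164.7 × 0.3746 = 61.697 N pressing into the surface.
The normal force is therefore N = mg cos 22° + F sin 22° = 163.558 + 61.697 = 225.255 N, and kinetic friction down the slope is μN = 0.18 × 225.255 = 40.546 N.
Along the incline: F cos 22° − mg sin 22° − μN = ma, so 152.710 − 66.079 − 40.546 = 18 a, giving a = 2.5603 m/s².

2.56 m/s²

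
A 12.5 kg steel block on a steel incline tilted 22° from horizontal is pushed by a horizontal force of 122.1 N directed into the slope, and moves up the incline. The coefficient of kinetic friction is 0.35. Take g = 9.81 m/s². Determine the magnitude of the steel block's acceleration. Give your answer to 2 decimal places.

The horizontal push has components F cos 22° = 122.1 × 0.9272 = 113.211 N up the incline and F sin 22° = 122.1 × 0.3746 = 45.739 N pressing into the surface.
The normal force is therefore N = mg cos 22° + F sin 22° = 113.698 + 45.739 = 159.437 N, and kinetic friction down the slope is μN = 0.35 × 159.437 = 55.803 N.
Along the incline: F cos 22° − mg sin 22° − μN = ma, so 113.211 − 45.935 − 55.803 = 12.5 a, giving a = 0.9178 m/s².

0.92 m/s²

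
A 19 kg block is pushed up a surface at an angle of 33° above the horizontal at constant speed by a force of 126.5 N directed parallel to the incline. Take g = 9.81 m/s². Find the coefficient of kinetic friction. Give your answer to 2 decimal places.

At constant speed ΣF = 0 along the incline. The applied 126.5 N acts up the slope; the weight component mg sin 33° = 101.515 N and kinetic friction μN both act down the slope.
So 126.5 = 101.515 + μ × 156.320, giving μ = (126.5 − 101.515) / 156.320 = 0.1598.

0.16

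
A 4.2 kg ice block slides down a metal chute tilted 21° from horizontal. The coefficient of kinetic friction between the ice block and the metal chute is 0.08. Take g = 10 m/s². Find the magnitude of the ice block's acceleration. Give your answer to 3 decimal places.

2.837 m/s²

Resolving the weight along the incline: the component pulling the ice block down the slope is mg sin 21° = 4.2 × 10 × 0.3584 = 15.053 N, and the normal force is N = mg cos 21° = 4.2 × 10 × 0.9336 = 39.211 N.
Kinetic friction acts up the slope with magnitude f = μN = 0.08 × 39.211 = 3.137 N.
Net force along the incline is 15.053 − 3.137 = 11.916 N, so a = 11.916 / 4.2 = 2.8371 m/s².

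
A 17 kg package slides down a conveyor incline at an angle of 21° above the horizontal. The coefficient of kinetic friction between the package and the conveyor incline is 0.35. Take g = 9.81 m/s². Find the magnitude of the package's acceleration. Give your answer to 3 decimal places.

0.310 m/s²

Resolving the weight along the incline: the component pulling the package down the slope is mg sin 21° = 17 × 9.81 × 0.3584 = 59.770 N, and the normal force is N = mg cos 21° = 17 × 9.81 × 0.9336 = 155.696 N.
Kinetic friction acts up the slope with magnitude f = μN = 0.35 × 155.696 = 54.494 N.
Net force along the incline is 59.770 − 54.494 = 5.276 N, so a = 5.276 / 17 = 0.3104 m/s².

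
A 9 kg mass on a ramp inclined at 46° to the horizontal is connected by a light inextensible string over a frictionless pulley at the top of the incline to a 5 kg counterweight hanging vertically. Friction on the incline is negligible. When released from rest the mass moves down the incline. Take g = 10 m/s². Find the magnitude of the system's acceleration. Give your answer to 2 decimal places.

For the mass on the incline: the weight component along the slope is m₁g sin 46° = 9 × 10 × 0.7193 = 64.737 N and the normal force is N = m₁g cos 46° = 62.519 N.
Newton's second law for the mass (down-slope positive): 64.737 − T = 9 a. For the hanging counterweight (upward positive): T − 5 × 10 = 5 a.
Adding the two equations eliminates T: 14.737 = 14 a, so a = 1.0526 m/s².

1.05 m/s²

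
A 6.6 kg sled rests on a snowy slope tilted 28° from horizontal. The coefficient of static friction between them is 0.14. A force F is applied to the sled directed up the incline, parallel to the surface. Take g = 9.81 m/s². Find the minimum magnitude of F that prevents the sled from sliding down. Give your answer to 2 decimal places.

The normal force is N = mg cos 28° = 57.167 N. With F at its minimum the sled is on the verge of sliding down, so static friction is at its maximum μ_s N = 0.14 × 57.167 = 8.003 N and acts up the slope.
Equilibrium along the incline: F + μ_s N = mg sin 28°, so F = 30.396 − 8.003 = 22.393 N.

22.39 N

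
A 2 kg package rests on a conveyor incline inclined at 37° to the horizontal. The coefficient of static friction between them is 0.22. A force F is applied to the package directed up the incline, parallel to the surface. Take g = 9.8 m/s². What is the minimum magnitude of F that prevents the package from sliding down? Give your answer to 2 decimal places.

8.35 N

The normal force is N = mg cos 37° = 15.653 N. With F at its minimum the package is on the verge of sliding down, so static friction is at its maximum μ_s N = 0.22 × 15.653 = 3.444 N and acts up the slope.
Equilibrium along the incline: F + μ_s N = mg sin 37°, so F = 11.796 − 3.444 = 8.352 N.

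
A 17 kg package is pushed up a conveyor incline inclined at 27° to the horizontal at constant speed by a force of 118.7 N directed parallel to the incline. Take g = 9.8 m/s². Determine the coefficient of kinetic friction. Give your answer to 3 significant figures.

At constant speed ΣF = 0 along the incline. The applied 118.7 N acts up the slope; the weight component mg sin 27° = 75.635 N and kinetic friction μN both act down the slope.
So 118.7 = 75.635 + μ × 148.442, giving μ = (118.7 − 75.635) / 148.442 = 0.2901.

0.290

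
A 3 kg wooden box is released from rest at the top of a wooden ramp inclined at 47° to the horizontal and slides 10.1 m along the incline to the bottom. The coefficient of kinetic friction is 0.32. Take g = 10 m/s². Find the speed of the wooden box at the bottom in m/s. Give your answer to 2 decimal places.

The weight component along the incline is mg sin 47° = 21.941 N and the normal force is N = mg cos 47° = 20.460 N.
Friction up the slope is f = μN = 0.32 × 20.460 = 6.547 N, so the net downslope force is 21.941 − 6.547 = 15.394 N and a = 15.394 / 3 = 5.1313 m/s².
Starting from rest over a distance of 10.1 m, v² = 2aL = 2 × 5.1313 × 10.1 = 103.6523, so v = 10.1810 m/s.

10.18 m/s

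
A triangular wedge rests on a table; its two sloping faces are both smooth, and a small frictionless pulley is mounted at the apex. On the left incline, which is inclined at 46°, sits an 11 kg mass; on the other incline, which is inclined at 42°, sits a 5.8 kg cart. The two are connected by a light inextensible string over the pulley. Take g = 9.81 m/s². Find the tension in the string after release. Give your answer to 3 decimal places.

51.727 N

Resolve each weight along its own incline: the 11 kg mass has component 11 × 9.81 × sin 46° = 77.624 N down its slope, and the 5.8 kg mass has 5.8 × 9.81 × sin 42° = 38.072 N down its slope.
The 11 kg side's 77.624 N exceeds the other side's 38.072 N, so that mass slides down and the 5.8 kg mass slides up. Taking that direction as positive, Newton's second law for the whole system gives 77.624 − 38.072 = (11 + 5.8) a, so a = 39.552 / 16.8 = 2.3543 m/s².
For the 5.8 kg mass (up-slope positive): T − 38.072 = 5.8 × 2.3543, so T = 51.727 N.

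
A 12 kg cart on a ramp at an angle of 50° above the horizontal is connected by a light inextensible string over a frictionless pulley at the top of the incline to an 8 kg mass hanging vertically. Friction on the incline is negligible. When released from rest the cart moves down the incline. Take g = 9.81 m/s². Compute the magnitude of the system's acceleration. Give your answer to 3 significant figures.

For the cart on the incline: the weight component along the slope is m₁g sin 50° = 12 × 9.81 × 0.7660 = 90.174 N and the normal force is N = m₁g cos 50° = 75.669 N.
Newton's second law for the cart (down-slope positive): 90.174 − T = 12 a. For the hanging mass (upward positive): T − 8 × 9.81 = 8 a.
Adding the two equations eliminates T: 11.694 = 20 a, so a = 0.5847 m/s².

0.585 m/s²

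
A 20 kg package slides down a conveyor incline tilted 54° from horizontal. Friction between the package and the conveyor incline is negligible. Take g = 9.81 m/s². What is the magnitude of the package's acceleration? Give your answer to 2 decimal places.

Resolving the weight along the incline: the component pulling the package down the slope is mg sin 54° = 20 × 9.81 × 0.8090 = 158.726 N, and the normal force is N = mg cos 54° = 20 × 9.81 × 0.5878 = 115.326 N.
With no friction the net force along the incline is 158.726 N, so a = g sin 54° = 158.726 / 20 = 7.9363 m/s².

7.94 m/s²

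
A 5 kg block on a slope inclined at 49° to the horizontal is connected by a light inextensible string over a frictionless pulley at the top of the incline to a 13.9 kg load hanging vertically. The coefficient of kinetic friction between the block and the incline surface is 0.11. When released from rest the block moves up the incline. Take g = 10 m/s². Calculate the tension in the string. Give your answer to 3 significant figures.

67.2 N

For the block on the incline: the weight component along the slope is m₁g sin 49° = 5 × 10 × 0.7547 = 37.735 N and the normal force is N = m₁g cos 49° = 32.803 N.
Kinetic friction opposes the block's motion up the incline: f = μN = 0.11 × 32.803 = 3.608 N acting down the slope.
Newton's second law for the block (up-slope positive): T − 37.735 − 3.608 = 5 a. For the hanging load (downward positive): 13.9 × 10 − T = 13.9 a.
Adding the two equations eliminates T: 97.657 = 18.9 a, so a = 5.1670 m/s².
Then from the hanging load's equation, T = 13.9 × (10 − 5.1670) = 67.179 N.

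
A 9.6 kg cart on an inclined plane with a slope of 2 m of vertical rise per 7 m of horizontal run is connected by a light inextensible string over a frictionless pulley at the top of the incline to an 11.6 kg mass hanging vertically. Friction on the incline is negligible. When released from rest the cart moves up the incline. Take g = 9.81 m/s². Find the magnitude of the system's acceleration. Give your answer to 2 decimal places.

For the cart on the incline: the weight component along the slope is m₁g sin 15.95° = 9.6 × 9.81 × 0.2747 = 25.870 N and the normal force is N = m₁g cos 15.95° = 90.552 N.
Newton's second law for the cart (up-slope positive): T − 25.870 = 9.6 a. For the hanging mass (downward positive): 11.6 × 9.81 − T = 11.6 a.
Adding the two equations eliminates T: 87.926 = 21.2 a, so a = 4.1475 m/s².

4.15 m/s²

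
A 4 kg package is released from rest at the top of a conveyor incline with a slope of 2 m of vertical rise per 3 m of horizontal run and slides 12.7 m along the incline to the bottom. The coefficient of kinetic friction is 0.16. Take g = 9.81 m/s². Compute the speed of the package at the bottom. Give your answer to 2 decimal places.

The weight component along the incline is mg sin 33.69° = 21.766 N and the normal force is N = mg cos 33.69° = 32.650 N.
Friction up the slope is f = μN = 0.16 × 32.650 = 5.224 N, so the net downslope force is 21.766 − 5.224 = 16.542 N and a = 16.542 / 4 = 4.1355 m/s².
Starting from rest over a distance of 12.7 m, v² = 2aL = 2 × 4.1355 × 12.7 = 105.0417, so v = 10.2490 m/s.

10.25 m/s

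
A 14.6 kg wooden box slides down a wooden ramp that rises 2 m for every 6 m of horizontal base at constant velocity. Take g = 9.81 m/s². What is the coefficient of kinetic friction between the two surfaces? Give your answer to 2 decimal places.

0.33

At constant velocity the net force along the incline is zero: mg sin 18.43° = μ mg cos 18.43°.
So μ = tan 18.43° = 0.3162 / 0.9487 = 0.3333.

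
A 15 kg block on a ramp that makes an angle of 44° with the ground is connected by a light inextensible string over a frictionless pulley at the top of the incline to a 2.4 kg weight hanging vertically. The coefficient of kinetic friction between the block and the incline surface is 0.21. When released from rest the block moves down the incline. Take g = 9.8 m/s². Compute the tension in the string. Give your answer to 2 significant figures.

31 N

For the block on the incline: the weight component along the slope is m₁g sin 44° = 15 × 9.8 × 0.6947 = 102.121 N and the normal force is N = m₁g cos 44° = 105.743 N.
Kinetic friction opposes the block's motion down the incline: f = μN = 0.21 × 105.743 = 22.206 N acting up the slope.
Newton's second law for the block (down-slope positive): 102.121 − 22.206 − T = 15 a. For the hanging weight (upward positive): T − 2.4 × 9.8 = 2.4 a.
Adding the two equations eliminates T: 56.395 = 17.4 a, so a = 3.2411 m/s².
Then from the hanging weight's equation, T = 2.4 × (9.8 + 3.2411) = 31.299 N.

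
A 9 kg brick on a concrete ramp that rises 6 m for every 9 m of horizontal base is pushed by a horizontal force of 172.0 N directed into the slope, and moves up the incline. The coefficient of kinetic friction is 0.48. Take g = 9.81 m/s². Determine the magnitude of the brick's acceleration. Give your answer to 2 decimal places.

1.45 m/s²

The horizontal push has components F cos 33.69° = 172.0 × 0.8321 = 143.121 N up the incline and F sin 33.69° = 172.0 × 0.5547 = 95.408 N pressing into the surface.
The normal force is therefore N = mg cos 33.69° + F sin 33.69° = 73.466 + 95.408 = 168.874 N, and kinetic friction down the slope is μN = 0.48 × 168.874 = 81.060 N.
Along the incline: F cos 33.69° − mg sin 33.69° − μN = ma, so 143.121 − 48.974 − 81.060 = 9 a, giving a = 1.4541 m/s².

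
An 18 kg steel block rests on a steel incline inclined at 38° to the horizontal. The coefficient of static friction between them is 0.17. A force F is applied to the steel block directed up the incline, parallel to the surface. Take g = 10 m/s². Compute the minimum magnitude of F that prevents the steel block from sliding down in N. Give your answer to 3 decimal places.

86.706 N

The normal force is N = mg cos 38° = 141.842 N. With F at its minimum the steel block is on the verge of sliding down, so static friction is at its maximum μ_s N = 0.17 × 141.842 = 24.113 N and acts up the slope.
Equilibrium along the incline: F + μ_s N = mg sin 38°, so F = 110.819 − 24.113 = 86.706 N.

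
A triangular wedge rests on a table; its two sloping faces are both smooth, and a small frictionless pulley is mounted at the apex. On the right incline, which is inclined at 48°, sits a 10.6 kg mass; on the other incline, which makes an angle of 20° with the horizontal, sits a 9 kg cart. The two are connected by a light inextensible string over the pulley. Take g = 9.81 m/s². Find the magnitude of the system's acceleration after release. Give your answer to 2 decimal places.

2.40 m/s²

Resolve each weight along its own incline: the 10.6 kg mass has component 10.6 × 9.81 × sin 48° = 77.277 N down its slope, and the 9 kg mass has 9 × 9.81 × sin 20° = 30.197 N down its slope.
The 10.6 kg side's 77.277 N exceeds the other side's 30.197 N, so that mass slides down and the 9 kg mass slides up. Taking that direction as positive, Newton's second law for the whole system gives 77.277 − 30.197 = (10.6 + 9) a, so a = 47.080 / 19.6 = 2.4020 m/s².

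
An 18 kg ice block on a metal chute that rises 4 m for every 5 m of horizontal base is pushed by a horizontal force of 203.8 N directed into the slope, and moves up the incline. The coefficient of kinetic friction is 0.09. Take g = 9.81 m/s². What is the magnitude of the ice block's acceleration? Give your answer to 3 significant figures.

The horizontal push has components F cos 38.66° = 203.8 × 0.7809 = 159.147 N up the incline and F sin 38.66° = 203.8 × 0.6247 = 127.314 N pressing into the surface.
The normal force is therefore N = mg cos 38.66° + F sin 38.66° = 137.891 + 127.314 = 265.205 N, and kinetic friction down the slope is μN = 0.09 × 265.205 = 23.868 N.
Along the incline: F cos 38.66° − mg sin 38.66° − μN = ma, so 159.147 − 110.310 − 23.868 = 18 a, giving a = 1.3872 m/s².

1.39 m/s²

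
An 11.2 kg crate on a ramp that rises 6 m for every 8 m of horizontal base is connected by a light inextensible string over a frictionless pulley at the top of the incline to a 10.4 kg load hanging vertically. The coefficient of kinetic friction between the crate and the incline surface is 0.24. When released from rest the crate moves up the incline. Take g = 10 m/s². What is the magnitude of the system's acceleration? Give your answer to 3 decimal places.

For the crate on the incline: the weight component along the slope is m₁g sin 36.87° = 11.2 × 10 × 0.6000 = 67.200 N and the normal force is N = m₁g cos 36.87° = 89.600 N.
Kinetic friction opposes the crate's motion up the incline: f = μN = 0.24 × 89.600 = 21.504 N acting down the slope.
Newton's second law for the crate (up-slope positive): T − 67.200 − 21.504 = 11.2 a. For the hanging load (downward positive): 10.4 × 10 − T = 10.4 a.
Adding the two equations eliminates T: 15.296 = 21.6 a, so a = 0.7081 m/s².

0.708 m/s²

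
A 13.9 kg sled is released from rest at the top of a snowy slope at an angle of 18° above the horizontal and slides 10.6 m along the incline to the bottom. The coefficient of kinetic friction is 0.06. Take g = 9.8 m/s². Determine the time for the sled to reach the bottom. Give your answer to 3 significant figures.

The weight component along the incline is mg sin 18° = 42.094 N and the normal force is N = mg cos 18° = 129.553 N.
Friction up the slope is f = μN = 0.06 × 129.553 = 7.773 N, so the net downslope force is 42.094 − 7.773 = 34.321 N and a = 34.321 / 13.9 = 2.4691 m/s².
Starting from rest, L = ½at², so t = √(2L/a) = √(2 × 10.6 / 2.4691) = 2.9302 s.

2.93 s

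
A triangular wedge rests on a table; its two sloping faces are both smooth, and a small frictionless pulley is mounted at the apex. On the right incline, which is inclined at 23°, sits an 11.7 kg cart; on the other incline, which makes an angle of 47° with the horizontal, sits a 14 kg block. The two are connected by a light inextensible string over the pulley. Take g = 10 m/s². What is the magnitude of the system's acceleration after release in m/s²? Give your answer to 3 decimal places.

Resolve each weight along its own incline: the 11.7 kg mass has component 11.7 × 10 × sin 23° = 45.716 N down its slope, and the 14 kg mass has 14 × 10 × sin 47° = 102.390 N down its slope.
The 14 kg side's 102.390 N exceeds the other side's 45.716 N, so that mass slides down and the 11.7 kg mass slides up. Taking that direction as positive, Newton's second law for the whole system gives 102.390 − 45.716 = (11.7 + 14) a, so a = 56.674 / 25.7 = 2.2052 m/s².

2.205 m/s²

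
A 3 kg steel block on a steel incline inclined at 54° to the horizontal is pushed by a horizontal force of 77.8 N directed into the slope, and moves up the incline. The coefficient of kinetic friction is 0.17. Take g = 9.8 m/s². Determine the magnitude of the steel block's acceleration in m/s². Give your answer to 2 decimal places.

2.77 m/s²

The horizontal push has components F cos 54° = 77.8 × 0.5878 = 45.731 N up the incline and F sin 54° = 77.8 × 0.8090 = 62.940 N pressing into the surface.
The normal force is therefore N = mg cos 54° + F sin 54° = 17.281 + 62.940 = 80.221 N, and kinetic friction down the slope is μN = 0.17 × 80.221 = 13.638 N.
Along the incline: F cos 54° − mg sin 54° − μN = ma, so 45.731 − 23.785 − 13.638 = 3 a, giving a = 2.7693 m/s².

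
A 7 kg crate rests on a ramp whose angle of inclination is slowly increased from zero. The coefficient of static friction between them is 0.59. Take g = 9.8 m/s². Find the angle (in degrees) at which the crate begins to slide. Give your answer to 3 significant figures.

30.5°

At the threshold of sliding, static friction is at its maximum μ_s N and exactly balances the weight component along the incline: mg sin θ = μ_s mg cos θ.
Hence tan θ = μ_s = 0.59, so θ = arctan(0.59) = 30.5406°.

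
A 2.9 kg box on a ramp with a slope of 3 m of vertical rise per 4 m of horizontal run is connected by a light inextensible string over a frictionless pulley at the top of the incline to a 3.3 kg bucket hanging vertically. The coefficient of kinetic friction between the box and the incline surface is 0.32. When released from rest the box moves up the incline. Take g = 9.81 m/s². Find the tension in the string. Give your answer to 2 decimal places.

28.10 N

For the box on the incline: the weight component along the slope is m₁g sin 36.87° = 2.9 × 9.81 × 0.6000 = 17.069 N and the normal force is N = m₁g cos 36.87° = 22.759 N.
Kinetic friction opposes the box's motion up the incline: f = μN = 0.32 × 22.759 = 7.283 N acting down the slope.
Newton's second law for the box (up-slope positive): T − 17.069 − 7.283 = 2.9 a. For the hanging bucket (downward positive): 3.3 × 9.81 − T = 3.3 a.
Adding the two equations eliminates T: 8.021 = 6.2 a, so a = 1.2937 m/s².
Then from the hanging bucket's equation, T = 3.3 × (9.81 − 1.2937) = 28.104 N.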